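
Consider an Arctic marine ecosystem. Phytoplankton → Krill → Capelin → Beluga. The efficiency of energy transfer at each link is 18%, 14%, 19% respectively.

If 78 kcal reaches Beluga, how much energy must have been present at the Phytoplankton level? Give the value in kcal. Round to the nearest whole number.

16291 kcal

Cumulative transfer efficiency: 0.18 × 0.14 × 0.19 = 0.004788
Phytoplankton energy = 78 / 0.004788 = 16291 kcal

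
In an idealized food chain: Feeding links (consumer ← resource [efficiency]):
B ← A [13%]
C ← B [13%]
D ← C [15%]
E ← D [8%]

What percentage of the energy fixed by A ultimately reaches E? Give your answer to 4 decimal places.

0.0203%

Product of link efficiencies: 0.13 × 0.13 × 0.15 × 0.08 = 0.0002028
As a percentage: 0.0002028 × 100 = 0.0203%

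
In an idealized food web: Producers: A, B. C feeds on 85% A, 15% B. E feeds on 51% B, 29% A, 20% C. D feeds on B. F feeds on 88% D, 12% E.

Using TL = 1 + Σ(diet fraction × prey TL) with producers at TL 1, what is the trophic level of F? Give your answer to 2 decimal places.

3.02

C: 1 + (0.85×1 + 0.15×1) = 2
D: 1 + 1 = 2
E: 1 + (0.51×1 + 0.29×1 + 0.2×2) = 2.2
F: 1 + (0.88×2 + 0.12×2.2) = 3.024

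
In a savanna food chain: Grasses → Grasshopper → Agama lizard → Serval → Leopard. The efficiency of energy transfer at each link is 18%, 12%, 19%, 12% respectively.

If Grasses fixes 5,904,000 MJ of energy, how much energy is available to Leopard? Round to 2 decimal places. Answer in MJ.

2907.60 MJ

Grasshopper: 5904000 × 0.18 = 1062720 MJ
Agama lizard: 1062720 × 0.12 = 127526.4 MJ
Serval: 127526.4 × 0.19 = 24230.016 MJ
Leopard: 24230.016 × 0.12 = 2907.60192 MJ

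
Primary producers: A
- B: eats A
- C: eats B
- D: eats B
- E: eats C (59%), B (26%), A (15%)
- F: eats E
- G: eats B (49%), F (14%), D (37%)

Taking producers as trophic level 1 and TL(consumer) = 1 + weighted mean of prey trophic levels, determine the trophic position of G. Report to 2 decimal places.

3.71

B: 1 + 1 = 2
C: 1 + 2 = 3
D: 1 + 2 = 3
E: 1 + (0.59×3 + 0.26×2 + 0.15×1) = 3.44
F: 1 + 3.44 = 4.44
G: 1 + (0.49×2 + 0.14×4.44 + 0.37×3) = 3.7116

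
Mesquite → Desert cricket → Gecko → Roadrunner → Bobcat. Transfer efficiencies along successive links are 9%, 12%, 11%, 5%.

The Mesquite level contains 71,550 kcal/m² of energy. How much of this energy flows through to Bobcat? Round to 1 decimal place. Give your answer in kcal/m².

Desert cricket: 71550 × 0.09 = 6439.5 kcal/m²
Gecko: 6439.5 × 0.12 = 772.74 kcal/m²
Roadrunner: 772.74 × 0.11 = 85.0014 kcal/m²
Bobcat: 85.0014 × 0.05 = 4.25007 kcal/m²

4.3 kcal/m²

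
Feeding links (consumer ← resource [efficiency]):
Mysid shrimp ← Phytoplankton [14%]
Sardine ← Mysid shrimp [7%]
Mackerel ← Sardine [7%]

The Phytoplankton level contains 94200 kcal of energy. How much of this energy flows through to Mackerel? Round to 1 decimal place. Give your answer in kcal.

64.6 kcal

Mysid shrimp: 94200 × 0.14 = 13188 kcal
Sardine: 13188 × 0.07 = 923.16 kcal
Mackerel: 923.16 × 0.07 = 64.6212 kcal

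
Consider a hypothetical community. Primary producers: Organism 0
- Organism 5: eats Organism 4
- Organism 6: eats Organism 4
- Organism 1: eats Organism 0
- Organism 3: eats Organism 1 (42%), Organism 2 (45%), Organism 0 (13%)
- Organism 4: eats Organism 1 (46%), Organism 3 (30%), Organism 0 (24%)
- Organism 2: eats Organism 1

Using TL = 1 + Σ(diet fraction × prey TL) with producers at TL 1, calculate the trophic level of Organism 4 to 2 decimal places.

3.16

Organism 1: 1 + 1 = 2
Organism 2: 1 + 2 = 3
Organism 3: 1 + (0.42×2 + 0.45×3 + 0.13×1) = 3.32
Organism 4: 1 + (0.46×2 + 0.3×3.32 + 0.24×1) = 3.156
Organism 5: 1 + 3.156 = 4.156
Organism 6: 1 + 3.156 = 4.156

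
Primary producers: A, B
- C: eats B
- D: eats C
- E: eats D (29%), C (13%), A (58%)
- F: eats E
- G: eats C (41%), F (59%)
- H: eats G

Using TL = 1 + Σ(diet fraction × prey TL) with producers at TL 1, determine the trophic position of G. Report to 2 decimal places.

4.01

C: 1 + 1 = 2
D: 1 + 2 = 3
E: 1 + (0.29×3 + 0.13×2 + 0.58×1) = 2.71
F: 1 + 2.71 = 3.71
G: 1 + (0.41×2 + 0.59×3.71) = 4.0089
H: 1 + 4.0089 = 5.0089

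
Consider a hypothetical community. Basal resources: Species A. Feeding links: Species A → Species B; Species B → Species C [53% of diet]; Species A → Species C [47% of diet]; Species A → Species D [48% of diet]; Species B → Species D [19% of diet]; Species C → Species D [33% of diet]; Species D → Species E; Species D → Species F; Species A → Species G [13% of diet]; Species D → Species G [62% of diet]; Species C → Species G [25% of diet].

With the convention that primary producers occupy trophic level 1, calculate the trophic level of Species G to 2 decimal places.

Species B: 1 + 1 = 2
Species C: 1 + (0.53×2 + 0.47×1) = 2.53
Species D: 1 + (0.48×1 + 0.19×2 + 0.33×2.53) = 2.6949
Species E: 1 + 2.6949 = 3.6949
Species F: 1 + 2.6949 = 3.6949
Species G: 1 + (0.13×1 + 0.62×2.6949 + 0.25×2.53) = 3.433338

3.43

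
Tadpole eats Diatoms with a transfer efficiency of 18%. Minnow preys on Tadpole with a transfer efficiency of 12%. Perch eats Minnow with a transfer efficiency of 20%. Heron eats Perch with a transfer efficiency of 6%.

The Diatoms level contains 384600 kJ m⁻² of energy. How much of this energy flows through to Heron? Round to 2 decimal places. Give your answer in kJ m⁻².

99.69 kJ m⁻²

Tadpole: 384600 × 0.18 = 69228 kJ m⁻²
Minnow: 69228 × 0.12 = 8307.36 kJ m⁻²
Perch: 8307.36 × 0.2 = 1661.472 kJ m⁻²
Heron: 1661.472 × 0.06 = 99.68832 kJ m⁻²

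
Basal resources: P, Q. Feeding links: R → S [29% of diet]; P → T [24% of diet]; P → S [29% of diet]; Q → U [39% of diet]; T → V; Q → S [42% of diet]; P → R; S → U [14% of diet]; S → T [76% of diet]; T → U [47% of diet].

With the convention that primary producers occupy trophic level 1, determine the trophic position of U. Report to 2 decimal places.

R: 1 + 1 = 2
S: 1 + (0.29×1 + 0.42×1 + 0.29×2) = 2.29
T: 1 + (0.76×2.29 + 0.24×1) = 2.9804
U: 1 + (0.47×2.9804 + 0.39×1 + 0.14×2.29) = 3.111388
V: 1 + 2.9804 = 3.9804

3.11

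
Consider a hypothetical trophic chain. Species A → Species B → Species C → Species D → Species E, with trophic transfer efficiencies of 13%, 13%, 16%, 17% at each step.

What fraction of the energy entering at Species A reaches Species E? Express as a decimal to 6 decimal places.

0.000460

Product of link efficiencies: 0.13 × 0.13 × 0.16 × 0.17 = 0.00045968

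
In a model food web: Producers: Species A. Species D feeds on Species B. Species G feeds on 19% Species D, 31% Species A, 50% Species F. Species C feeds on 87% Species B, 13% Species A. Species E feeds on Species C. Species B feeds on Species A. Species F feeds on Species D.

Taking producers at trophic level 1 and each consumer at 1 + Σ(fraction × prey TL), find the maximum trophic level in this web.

4

Species B: 1 + 1 = 2
Species C: 1 + (0.87×2 + 0.13×1) = 2.87
Species D: 1 + 2 = 3
Species E: 1 + 2.87 = 3.87
Species F: 1 + 3 = 4
Species G: 1 + (0.19×3 + 0.31×1 + 0.5×4) = 3.88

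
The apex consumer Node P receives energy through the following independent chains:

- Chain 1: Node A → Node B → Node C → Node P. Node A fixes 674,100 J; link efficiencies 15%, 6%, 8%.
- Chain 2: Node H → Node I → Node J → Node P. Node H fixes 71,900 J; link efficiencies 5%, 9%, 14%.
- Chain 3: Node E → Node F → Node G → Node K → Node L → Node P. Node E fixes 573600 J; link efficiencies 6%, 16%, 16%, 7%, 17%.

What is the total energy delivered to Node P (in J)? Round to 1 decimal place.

Chain 1: 674100 × 0.15 × 0.06 × 0.08 = 485.352 J
Chain 2: 71900 × 0.05 × 0.09 × 0.14 = 45.297 J
Chain 3: 573600 × 0.06 × 0.16 × 0.16 × 0.07 × 0.17 = 10.48449024 J
Total at Node P: 485.352 + 45.297 + 10.48449024 = 541.13349024 J

541.1 J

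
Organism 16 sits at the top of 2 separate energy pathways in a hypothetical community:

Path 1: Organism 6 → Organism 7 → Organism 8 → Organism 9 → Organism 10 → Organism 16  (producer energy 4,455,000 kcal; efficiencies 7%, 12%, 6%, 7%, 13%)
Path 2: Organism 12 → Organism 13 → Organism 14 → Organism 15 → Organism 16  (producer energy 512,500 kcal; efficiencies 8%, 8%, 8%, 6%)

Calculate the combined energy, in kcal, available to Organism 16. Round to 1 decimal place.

Path 1: 4455000 × 0.07 × 0.12 × 0.06 × 0.07 × 0.13 = 20.432412 kcal
Path 2: 512500 × 0.08 × 0.08 × 0.08 × 0.06 = 15.744 kcal
Total at Organism 16: 20.432412 + 15.744 = 36.176412 kcal

36.2 kcal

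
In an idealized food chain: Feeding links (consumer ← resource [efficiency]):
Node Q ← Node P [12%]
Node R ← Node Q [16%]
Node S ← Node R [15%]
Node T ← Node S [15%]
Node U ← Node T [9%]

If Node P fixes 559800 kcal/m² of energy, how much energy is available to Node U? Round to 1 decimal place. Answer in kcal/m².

21.8 kcal/m²

Node Q: 559800 × 0.12 = 67176 kcal/m²
Node R: 67176 × 0.16 = 10748.16 kcal/m²
Node S: 10748.16 × 0.15 = 1612.224 kcal/m²
Node T: 1612.224 × 0.15 = 241.8336 kcal/m²
Node U: 241.8336 × 0.09 = 21.765024 kcal/m²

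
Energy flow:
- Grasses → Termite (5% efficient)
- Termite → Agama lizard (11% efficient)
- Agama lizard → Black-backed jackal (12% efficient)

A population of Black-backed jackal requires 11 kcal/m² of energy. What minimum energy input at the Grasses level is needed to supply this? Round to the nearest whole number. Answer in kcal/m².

16667 kcal/m²

Cumulative transfer efficiency: 0.05 × 0.11 × 0.12 = 0.00066
Grasses energy = 11 / 0.00066 = 16667 kcal/m²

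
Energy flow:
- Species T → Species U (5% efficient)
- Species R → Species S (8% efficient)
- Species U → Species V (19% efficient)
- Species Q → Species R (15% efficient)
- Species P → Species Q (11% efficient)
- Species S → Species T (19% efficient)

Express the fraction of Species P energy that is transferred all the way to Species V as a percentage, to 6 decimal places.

0.000238%

Product of link efficiencies: 0.11 × 0.15 × 0.08 × 0.19 × 0.05 × 0.19 = 0.0000023826
As a percentage: 0.0000023826 × 100 = 0.000238%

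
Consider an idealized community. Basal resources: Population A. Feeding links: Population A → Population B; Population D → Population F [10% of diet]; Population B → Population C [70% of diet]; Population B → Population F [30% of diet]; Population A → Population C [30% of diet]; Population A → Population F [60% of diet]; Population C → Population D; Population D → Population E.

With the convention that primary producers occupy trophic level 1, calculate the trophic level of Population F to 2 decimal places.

2.57

Population B: 1 + 1 = 2
Population C: 1 + (0.3×1 + 0.7×2) = 2.7
Population D: 1 + 2.7 = 3.7
Population E: 1 + 3.7 = 4.7
Population F: 1 + (0.1×3.7 + 0.6×1 + 0.3×2) = 2.57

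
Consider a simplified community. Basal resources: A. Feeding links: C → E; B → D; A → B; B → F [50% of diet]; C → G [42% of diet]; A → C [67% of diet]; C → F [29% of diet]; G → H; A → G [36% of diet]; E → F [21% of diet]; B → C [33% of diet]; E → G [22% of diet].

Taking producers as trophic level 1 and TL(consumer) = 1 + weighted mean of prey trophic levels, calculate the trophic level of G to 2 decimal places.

B: 1 + 1 = 2
C: 1 + (0.33×2 + 0.67×1) = 2.33
D: 1 + 2 = 3
E: 1 + 2.33 = 3.33
F: 1 + (0.29×2.33 + 0.5×2 + 0.21×3.33) = 3.375
G: 1 + (0.42×2.33 + 0.22×3.33 + 0.36×1) = 3.0712
H: 1 + 3.0712 = 4.0712

3.07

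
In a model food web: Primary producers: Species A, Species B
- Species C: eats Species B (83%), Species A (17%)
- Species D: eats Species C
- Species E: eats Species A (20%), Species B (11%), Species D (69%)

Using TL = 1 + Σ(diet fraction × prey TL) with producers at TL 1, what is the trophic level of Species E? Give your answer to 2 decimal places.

3.38

Species C: 1 + (0.83×1 + 0.17×1) = 2
Species D: 1 + 2 = 3
Species E: 1 + (0.2×1 + 0.11×1 + 0.69×3) = 3.38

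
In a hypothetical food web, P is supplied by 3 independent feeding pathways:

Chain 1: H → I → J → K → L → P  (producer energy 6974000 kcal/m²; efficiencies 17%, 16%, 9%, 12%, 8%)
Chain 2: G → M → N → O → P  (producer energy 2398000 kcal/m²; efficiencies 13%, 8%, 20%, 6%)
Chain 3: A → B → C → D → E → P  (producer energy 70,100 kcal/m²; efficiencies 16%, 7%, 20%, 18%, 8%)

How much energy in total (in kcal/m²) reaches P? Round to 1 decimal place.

Chain 1: 6974000 × 0.17 × 0.16 × 0.09 × 0.12 × 0.08 = 163.8945792 kcal/m²
Chain 2: 2398000 × 0.13 × 0.08 × 0.2 × 0.06 = 299.2704 kcal/m²
Chain 3: 70100 × 0.16 × 0.07 × 0.2 × 0.18 × 0.08 = 2.2611456 kcal/m²
Total at P: 163.8945792 + 299.2704 + 2.2611456 = 465.4261248 kcal/m²

465.4 kcal/m²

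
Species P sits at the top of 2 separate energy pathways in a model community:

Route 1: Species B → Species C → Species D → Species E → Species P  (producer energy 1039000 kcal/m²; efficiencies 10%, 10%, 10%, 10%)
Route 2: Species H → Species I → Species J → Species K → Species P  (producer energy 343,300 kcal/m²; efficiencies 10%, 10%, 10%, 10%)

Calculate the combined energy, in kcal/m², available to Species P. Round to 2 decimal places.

Route 1: 1039000 × 0.1 × 0.1 × 0.1 × 0.1 = 103.9 kcal/m²
Route 2: 343300 × 0.1 × 0.1 × 0.1 × 0.1 = 34.33 kcal/m²
Total at Species P: 103.9 + 34.33 = 138.23 kcal/m²

138.23 kcal/m²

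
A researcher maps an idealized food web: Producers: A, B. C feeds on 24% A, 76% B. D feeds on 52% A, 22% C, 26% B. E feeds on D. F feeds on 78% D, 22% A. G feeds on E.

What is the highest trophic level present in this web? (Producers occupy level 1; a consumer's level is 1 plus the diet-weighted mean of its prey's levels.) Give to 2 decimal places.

C: 1 + (0.24×1 + 0.76×1) = 2
D: 1 + (0.52×1 + 0.22×2 + 0.26×1) = 2.22
E: 1 + 2.22 = 3.22
F: 1 + (0.78×2.22 + 0.22×1) = 2.9516
G: 1 + 3.22 = 4.22

4.22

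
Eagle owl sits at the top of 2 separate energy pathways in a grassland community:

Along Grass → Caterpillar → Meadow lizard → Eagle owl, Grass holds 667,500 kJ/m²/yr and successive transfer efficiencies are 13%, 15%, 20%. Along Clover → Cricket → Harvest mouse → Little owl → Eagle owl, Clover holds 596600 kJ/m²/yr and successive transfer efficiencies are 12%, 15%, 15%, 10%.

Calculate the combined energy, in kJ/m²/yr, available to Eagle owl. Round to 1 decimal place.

Via Grass: 667500 × 0.13 × 0.15 × 0.2 = 2603.25 kJ/m²/yr
Via Clover: 596600 × 0.12 × 0.15 × 0.15 × 0.1 = 161.082 kJ/m²/yr
Total at Eagle owl: 2603.25 + 161.082 = 2764.332 kJ/m²/yr

2764.3 kJ/m²/yr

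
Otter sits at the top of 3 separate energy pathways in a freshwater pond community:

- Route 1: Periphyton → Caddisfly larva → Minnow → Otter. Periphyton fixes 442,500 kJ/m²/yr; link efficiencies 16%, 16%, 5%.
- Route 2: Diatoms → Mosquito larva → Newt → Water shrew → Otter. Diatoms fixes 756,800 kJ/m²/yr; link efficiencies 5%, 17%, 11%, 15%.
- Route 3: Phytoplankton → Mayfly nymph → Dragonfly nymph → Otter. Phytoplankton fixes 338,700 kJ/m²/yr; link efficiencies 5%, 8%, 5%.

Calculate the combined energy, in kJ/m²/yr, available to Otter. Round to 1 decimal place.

740.3 kJ/m²/yr

Route 1: 442500 × 0.16 × 0.16 × 0.05 = 566.4 kJ/m²/yr
Route 2: 756800 × 0.05 × 0.17 × 0.11 × 0.15 = 106.1412 kJ/m²/yr
Route 3: 338700 × 0.05 × 0.08 × 0.05 = 67.74 kJ/m²/yr
Total at Otter: 566.4 + 106.1412 + 67.74 = 740.2812 kJ/m²/yr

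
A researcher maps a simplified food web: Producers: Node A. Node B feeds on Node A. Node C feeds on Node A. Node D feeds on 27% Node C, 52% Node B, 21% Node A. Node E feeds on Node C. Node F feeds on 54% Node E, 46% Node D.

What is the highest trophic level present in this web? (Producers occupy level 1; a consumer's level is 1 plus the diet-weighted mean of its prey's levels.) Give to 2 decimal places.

3.90

Node B: 1 + 1 = 2
Node C: 1 + 1 = 2
Node D: 1 + (0.27×2 + 0.52×2 + 0.21×1) = 2.79
Node E: 1 + 2 = 3
Node F: 1 + (0.54×3 + 0.46×2.79) = 3.9034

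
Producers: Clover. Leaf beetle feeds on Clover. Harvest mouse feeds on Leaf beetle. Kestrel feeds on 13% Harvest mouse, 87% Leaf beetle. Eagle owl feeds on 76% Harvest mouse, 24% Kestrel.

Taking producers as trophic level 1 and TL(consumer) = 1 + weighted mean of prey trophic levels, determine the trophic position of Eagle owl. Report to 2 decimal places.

4.03

Leaf beetle: 1 + 1 = 2
Harvest mouse: 1 + 2 = 3
Kestrel: 1 + (0.13×3 + 0.87×2) = 3.13
Eagle owl: 1 + (0.76×3 + 0.24×3.13) = 4.0312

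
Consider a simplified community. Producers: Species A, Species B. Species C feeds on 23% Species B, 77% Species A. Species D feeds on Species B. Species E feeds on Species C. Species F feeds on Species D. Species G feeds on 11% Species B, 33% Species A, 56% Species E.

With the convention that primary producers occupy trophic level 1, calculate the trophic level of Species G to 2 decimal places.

Species C: 1 + (0.23×1 + 0.77×1) = 2
Species D: 1 + 1 = 2
Species E: 1 + 2 = 3
Species F: 1 + 2 = 3
Species G: 1 + (0.11×1 + 0.33×1 + 0.56×3) = 3.12

3.12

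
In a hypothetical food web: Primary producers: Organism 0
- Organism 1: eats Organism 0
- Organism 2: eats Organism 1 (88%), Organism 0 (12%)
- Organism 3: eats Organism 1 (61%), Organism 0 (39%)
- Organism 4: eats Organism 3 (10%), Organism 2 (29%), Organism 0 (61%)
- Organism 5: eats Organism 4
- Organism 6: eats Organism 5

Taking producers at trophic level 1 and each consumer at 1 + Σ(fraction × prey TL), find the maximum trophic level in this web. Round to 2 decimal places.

Organism 1: 1 + 1 = 2
Organism 2: 1 + (0.88×2 + 0.12×1) = 2.88
Organism 3: 1 + (0.61×2 + 0.39×1) = 2.61
Organism 4: 1 + (0.1×2.61 + 0.29×2.88 + 0.61×1) = 2.7062
Organism 5: 1 + 2.7062 = 3.7062
Organism 6: 1 + 3.7062 = 4.7062

4.71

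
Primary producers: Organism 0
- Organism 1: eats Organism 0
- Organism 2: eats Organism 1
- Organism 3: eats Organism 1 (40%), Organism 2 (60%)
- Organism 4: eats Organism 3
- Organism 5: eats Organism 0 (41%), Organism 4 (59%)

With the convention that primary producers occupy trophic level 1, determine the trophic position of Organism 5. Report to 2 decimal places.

Organism 1: 1 + 1 = 2
Organism 2: 1 + 2 = 3
Organism 3: 1 + (0.4×2 + 0.6×3) = 3.6
Organism 4: 1 + 3.6 = 4.6
Organism 5: 1 + (0.41×1 + 0.59×4.6) = 4.124

4.12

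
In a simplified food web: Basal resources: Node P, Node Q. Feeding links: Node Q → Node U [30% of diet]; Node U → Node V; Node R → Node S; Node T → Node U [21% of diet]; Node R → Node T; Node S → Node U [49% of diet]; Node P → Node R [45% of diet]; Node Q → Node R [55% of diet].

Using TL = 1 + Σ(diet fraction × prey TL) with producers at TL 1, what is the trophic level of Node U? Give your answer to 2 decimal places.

3.40

Node R: 1 + (0.45×1 + 0.55×1) = 2
Node S: 1 + 2 = 3
Node T: 1 + 2 = 3
Node U: 1 + (0.3×1 + 0.49×3 + 0.21×3) = 3.4
Node V: 1 + 3.4 = 4.4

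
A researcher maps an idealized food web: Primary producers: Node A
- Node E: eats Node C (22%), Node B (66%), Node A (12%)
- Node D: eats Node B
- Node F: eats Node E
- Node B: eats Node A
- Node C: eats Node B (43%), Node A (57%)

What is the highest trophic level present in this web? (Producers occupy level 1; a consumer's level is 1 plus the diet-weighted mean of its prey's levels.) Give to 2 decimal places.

Node B: 1 + 1 = 2
Node C: 1 + (0.43×2 + 0.57×1) = 2.43
Node D: 1 + 2 = 3
Node E: 1 + (0.22×2.43 + 0.66×2 + 0.12×1) = 2.9746
Node F: 1 + 2.9746 = 3.9746

3.97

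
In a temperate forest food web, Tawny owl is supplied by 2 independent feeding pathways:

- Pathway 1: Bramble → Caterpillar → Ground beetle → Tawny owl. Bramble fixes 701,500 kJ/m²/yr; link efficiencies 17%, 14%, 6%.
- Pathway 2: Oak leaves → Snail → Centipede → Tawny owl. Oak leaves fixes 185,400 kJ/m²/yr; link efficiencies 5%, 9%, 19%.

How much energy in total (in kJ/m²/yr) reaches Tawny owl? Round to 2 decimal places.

1160.26 kJ/m²/yr

Pathway 1: 701500 × 0.17 × 0.14 × 0.06 = 1001.742 kJ/m²/yr
Pathway 2: 185400 × 0.05 × 0.09 × 0.19 = 158.517 kJ/m²/yr
Total at Tawny owl: 1001.742 + 158.517 = 1160.259 kJ/m²/yr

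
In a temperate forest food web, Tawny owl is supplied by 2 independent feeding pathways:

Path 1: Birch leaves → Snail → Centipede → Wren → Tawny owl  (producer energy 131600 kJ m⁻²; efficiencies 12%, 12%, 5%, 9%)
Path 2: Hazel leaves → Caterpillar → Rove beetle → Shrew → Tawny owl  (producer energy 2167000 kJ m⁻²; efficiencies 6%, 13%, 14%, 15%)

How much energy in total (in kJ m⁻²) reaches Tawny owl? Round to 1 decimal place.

363.5 kJ m⁻²

Path 1: 131600 × 0.12 × 0.12 × 0.05 × 0.09 = 8.52768 kJ m⁻²
Path 2: 2167000 × 0.06 × 0.13 × 0.14 × 0.15 = 354.9546 kJ m⁻²
Total at Tawny owl: 8.52768 + 354.9546 = 363.48228 kJ m⁻²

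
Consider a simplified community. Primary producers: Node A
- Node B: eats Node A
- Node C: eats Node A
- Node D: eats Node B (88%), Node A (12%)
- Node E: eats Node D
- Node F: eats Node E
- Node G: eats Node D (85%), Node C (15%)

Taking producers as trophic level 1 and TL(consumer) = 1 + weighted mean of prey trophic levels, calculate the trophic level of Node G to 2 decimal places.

3.75

Node B: 1 + 1 = 2
Node C: 1 + 1 = 2
Node D: 1 + (0.88×2 + 0.12×1) = 2.88
Node E: 1 + 2.88 = 3.88
Node F: 1 + 3.88 = 4.88
Node G: 1 + (0.85×2.88 + 0.15×2) = 3.748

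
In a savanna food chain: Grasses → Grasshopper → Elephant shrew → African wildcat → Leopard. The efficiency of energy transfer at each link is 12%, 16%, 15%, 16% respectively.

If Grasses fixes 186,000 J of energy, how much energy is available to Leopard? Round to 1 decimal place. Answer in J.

85.7 J

Grasshopper: 186000 × 0.12 = 22320 J
Elephant shrew: 22320 × 0.16 = 3571.2 J
African wildcat: 3571.2 × 0.15 = 535.68 J
Leopard: 535.68 × 0.16 = 85.7088 J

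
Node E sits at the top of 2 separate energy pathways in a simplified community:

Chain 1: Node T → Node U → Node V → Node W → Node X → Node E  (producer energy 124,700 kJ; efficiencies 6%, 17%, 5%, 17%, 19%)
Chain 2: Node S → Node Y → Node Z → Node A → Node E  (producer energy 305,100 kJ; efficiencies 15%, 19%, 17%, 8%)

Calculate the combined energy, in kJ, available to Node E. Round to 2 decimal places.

120.31 kJ

Chain 1: 124700 × 0.06 × 0.17 × 0.05 × 0.17 × 0.19 = 2.0541831 kJ
Chain 2: 305100 × 0.15 × 0.19 × 0.17 × 0.08 = 118.25676 kJ
Total at Node E: 2.0541831 + 118.25676 = 120.3109431 kJ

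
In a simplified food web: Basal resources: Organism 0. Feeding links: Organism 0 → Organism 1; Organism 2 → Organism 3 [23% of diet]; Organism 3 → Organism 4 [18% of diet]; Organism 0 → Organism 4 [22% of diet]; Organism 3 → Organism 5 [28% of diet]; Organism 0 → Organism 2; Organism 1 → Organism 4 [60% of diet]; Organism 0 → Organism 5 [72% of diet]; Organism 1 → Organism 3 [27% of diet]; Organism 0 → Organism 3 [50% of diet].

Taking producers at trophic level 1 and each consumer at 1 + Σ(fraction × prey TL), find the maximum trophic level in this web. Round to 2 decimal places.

Organism 1: 1 + 1 = 2
Organism 2: 1 + 1 = 2
Organism 3: 1 + (0.23×2 + 0.5×1 + 0.27×2) = 2.5
Organism 4: 1 + (0.22×1 + 0.18×2.5 + 0.6×2) = 2.87
Organism 5: 1 + (0.72×1 + 0.28×2.5) = 2.42

2.87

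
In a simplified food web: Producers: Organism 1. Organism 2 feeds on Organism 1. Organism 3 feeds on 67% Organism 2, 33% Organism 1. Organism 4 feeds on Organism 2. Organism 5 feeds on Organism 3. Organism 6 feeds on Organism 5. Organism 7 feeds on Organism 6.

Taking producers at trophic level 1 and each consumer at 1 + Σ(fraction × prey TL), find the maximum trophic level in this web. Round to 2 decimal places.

5.67

Organism 2: 1 + 1 = 2
Organism 3: 1 + (0.67×2 + 0.33×1) = 2.67
Organism 4: 1 + 2 = 3
Organism 5: 1 + 2.67 = 3.67
Organism 6: 1 + 3.67 = 4.67
Organism 7: 1 + 4.67 = 5.67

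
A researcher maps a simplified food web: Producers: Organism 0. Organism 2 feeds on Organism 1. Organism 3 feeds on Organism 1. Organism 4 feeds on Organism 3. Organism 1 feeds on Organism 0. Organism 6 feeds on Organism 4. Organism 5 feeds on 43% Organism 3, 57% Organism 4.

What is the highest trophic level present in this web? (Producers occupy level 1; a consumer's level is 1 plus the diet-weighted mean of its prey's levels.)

5

Organism 1: 1 + 1 = 2
Organism 2: 1 + 2 = 3
Organism 3: 1 + 2 = 3
Organism 4: 1 + 3 = 4
Organism 5: 1 + (0.43×3 + 0.57×4) = 4.57
Organism 6: 1 + 4 = 5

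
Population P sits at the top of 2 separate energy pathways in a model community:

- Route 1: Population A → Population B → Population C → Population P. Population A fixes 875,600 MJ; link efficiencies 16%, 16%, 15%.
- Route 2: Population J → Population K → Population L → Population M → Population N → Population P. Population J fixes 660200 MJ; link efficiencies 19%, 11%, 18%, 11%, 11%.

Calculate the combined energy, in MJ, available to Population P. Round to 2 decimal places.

3392.36 MJ

Route 1: 875600 × 0.16 × 0.16 × 0.15 = 3362.304 MJ
Route 2: 660200 × 0.19 × 0.11 × 0.18 × 0.11 × 0.11 = 30.05243604 MJ
Total at Population P: 3362.304 + 30.05243604 = 3392.35643604 MJ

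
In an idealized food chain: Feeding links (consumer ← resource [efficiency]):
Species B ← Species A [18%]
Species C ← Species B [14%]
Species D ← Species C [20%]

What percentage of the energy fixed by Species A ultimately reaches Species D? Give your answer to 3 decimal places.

Product of link efficiencies: 0.18 × 0.14 × 0.2 = 0.00504
As a percentage: 0.00504 × 100 = 0.504%

0.504%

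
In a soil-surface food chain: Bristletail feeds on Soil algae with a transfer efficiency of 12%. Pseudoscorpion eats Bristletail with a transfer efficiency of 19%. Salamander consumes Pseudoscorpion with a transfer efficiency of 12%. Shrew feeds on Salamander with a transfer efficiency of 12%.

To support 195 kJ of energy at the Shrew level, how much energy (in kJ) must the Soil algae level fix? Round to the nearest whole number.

593933 kJ

Cumulative transfer efficiency: 0.12 × 0.19 × 0.12 × 0.12 = 0.00032832
Soil algae energy = 195 / 0.00032832 = 593933 kJ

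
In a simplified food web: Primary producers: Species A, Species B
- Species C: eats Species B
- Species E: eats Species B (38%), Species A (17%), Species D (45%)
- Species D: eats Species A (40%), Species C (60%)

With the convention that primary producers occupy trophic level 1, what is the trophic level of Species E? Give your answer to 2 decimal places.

2.72

Species C: 1 + 1 = 2
Species D: 1 + (0.4×1 + 0.6×2) = 2.6
Species E: 1 + (0.38×1 + 0.17×1 + 0.45×2.6) = 2.72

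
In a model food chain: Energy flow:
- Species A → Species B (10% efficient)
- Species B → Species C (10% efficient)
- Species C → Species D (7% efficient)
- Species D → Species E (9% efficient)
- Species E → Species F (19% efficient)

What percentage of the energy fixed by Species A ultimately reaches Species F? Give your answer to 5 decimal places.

Product of link efficiencies: 0.1 × 0.1 × 0.07 × 0.09 × 0.19 = 0.00001197
As a percentage: 0.00001197 × 100 = 0.00120%

0.00120%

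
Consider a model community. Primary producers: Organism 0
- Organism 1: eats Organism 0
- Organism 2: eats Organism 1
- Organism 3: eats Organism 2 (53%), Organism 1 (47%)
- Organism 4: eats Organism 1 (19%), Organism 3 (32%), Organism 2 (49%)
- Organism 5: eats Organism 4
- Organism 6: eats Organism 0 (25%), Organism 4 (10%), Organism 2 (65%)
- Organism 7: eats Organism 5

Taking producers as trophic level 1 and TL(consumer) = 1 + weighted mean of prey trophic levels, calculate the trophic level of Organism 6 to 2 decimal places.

Organism 1: 1 + 1 = 2
Organism 2: 1 + 2 = 3
Organism 3: 1 + (0.53×3 + 0.47×2) = 3.53
Organism 4: 1 + (0.19×2 + 0.32×3.53 + 0.49×3) = 3.9796
Organism 5: 1 + 3.9796 = 4.9796
Organism 6: 1 + (0.25×1 + 0.1×3.9796 + 0.65×3) = 3.59796
Organism 7: 1 + 4.9796 = 5.9796

3.60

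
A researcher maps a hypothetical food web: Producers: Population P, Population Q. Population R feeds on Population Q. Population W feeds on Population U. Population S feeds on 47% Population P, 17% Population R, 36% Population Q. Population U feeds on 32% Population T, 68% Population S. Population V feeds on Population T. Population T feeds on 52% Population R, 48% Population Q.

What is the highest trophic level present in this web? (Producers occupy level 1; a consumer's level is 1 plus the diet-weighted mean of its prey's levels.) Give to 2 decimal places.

4.28

Population R: 1 + 1 = 2
Population S: 1 + (0.47×1 + 0.17×2 + 0.36×1) = 2.17
Population T: 1 + (0.52×2 + 0.48×1) = 2.52
Population U: 1 + (0.32×2.52 + 0.68×2.17) = 3.282
Population V: 1 + 2.52 = 3.52
Population W: 1 + 3.282 = 4.282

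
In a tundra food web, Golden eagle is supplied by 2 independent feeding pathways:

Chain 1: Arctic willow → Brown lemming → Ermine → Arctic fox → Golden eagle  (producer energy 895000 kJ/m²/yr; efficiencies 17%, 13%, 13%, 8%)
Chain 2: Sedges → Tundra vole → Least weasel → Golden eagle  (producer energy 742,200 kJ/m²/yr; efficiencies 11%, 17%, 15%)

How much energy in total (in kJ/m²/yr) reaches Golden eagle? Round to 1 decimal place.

Chain 1: 895000 × 0.17 × 0.13 × 0.13 × 0.08 = 205.7068 kJ/m²/yr
Chain 2: 742200 × 0.11 × 0.17 × 0.15 = 2081.871 kJ/m²/yr
Total at Golden eagle: 205.7068 + 2081.871 = 2287.5778 kJ/m²/yr

2287.6 kJ/m²/yr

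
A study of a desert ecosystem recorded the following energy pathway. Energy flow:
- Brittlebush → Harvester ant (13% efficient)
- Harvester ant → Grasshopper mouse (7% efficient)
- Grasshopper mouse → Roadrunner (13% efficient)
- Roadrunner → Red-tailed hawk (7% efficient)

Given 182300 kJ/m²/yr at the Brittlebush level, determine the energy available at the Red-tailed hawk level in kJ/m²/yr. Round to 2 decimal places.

Harvester ant: 182300 × 0.13 = 23699 kJ/m²/yr
Grasshopper mouse: 23699 × 0.07 = 1658.93 kJ/m²/yr
Roadrunner: 1658.93 × 0.13 = 215.6609 kJ/m²/yr
Red-tailed hawk: 215.6609 × 0.07 = 15.096263 kJ/m²/yr

15.10 kJ/m²/yr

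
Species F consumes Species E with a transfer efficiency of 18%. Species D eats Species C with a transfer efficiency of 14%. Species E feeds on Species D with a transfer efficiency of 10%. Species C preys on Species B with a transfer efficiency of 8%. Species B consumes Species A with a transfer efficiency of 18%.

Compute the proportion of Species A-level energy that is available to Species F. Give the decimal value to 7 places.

Product of link efficiencies: 0.18 × 0.08 × 0.14 × 0.1 × 0.18 = 0.000036288

0.0000363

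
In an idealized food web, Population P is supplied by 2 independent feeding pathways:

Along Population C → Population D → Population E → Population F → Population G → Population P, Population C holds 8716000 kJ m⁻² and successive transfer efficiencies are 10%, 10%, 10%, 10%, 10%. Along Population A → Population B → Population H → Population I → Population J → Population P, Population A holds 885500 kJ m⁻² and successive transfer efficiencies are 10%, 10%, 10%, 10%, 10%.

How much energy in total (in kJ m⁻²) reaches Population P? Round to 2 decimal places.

96.02 kJ m⁻²

Via Population C: 8716000 × 0.1 × 0.1 × 0.1 × 0.1 × 0.1 = 87.16 kJ m⁻²
Via Population A: 885500 × 0.1 × 0.1 × 0.1 × 0.1 × 0.1 = 8.855 kJ m⁻²
Total at Population P: 87.16 + 8.855 = 96.015 kJ m⁻²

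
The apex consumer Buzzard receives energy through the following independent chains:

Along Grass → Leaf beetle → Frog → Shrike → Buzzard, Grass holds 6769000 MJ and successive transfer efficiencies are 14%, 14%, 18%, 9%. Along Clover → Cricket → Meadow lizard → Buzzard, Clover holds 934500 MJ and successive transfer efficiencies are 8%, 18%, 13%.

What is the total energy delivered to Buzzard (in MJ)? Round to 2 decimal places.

Via Grass: 6769000 × 0.14 × 0.14 × 0.18 × 0.09 = 2149.29288 MJ
Via Clover: 934500 × 0.08 × 0.18 × 0.13 = 1749.384 MJ
Total at Buzzard: 2149.29288 + 1749.384 = 3898.67688 MJ

3898.68 MJ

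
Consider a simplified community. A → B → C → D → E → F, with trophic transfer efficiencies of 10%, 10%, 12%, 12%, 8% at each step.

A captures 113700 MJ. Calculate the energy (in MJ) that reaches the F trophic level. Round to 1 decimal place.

B: 113700 × 0.1 = 11370 MJ
C: 11370 × 0.1 = 1137 MJ
D: 1137 × 0.12 = 136.44 MJ
E: 136.44 × 0.12 = 16.3728 MJ
F: 16.3728 × 0.08 = 1.309824 MJ

1.3 MJ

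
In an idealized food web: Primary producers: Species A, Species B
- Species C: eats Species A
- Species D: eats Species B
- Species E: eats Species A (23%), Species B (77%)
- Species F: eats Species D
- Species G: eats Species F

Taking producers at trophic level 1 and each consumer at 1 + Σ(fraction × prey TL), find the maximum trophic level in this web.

4

Species C: 1 + 1 = 2
Species D: 1 + 1 = 2
Species E: 1 + (0.23×1 + 0.77×1) = 2
Species F: 1 + 2 = 3
Species G: 1 + 3 = 4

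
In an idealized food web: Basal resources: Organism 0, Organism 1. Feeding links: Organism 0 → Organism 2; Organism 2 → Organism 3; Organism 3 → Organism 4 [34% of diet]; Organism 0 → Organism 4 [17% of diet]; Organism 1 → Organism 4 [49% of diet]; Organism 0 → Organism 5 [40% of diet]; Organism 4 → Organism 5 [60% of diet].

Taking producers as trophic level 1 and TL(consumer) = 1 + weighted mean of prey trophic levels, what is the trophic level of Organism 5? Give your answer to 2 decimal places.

Organism 2: 1 + 1 = 2
Organism 3: 1 + 2 = 3
Organism 4: 1 + (0.34×3 + 0.17×1 + 0.49×1) = 2.68
Organism 5: 1 + (0.4×1 + 0.6×2.68) = 3.008

3.01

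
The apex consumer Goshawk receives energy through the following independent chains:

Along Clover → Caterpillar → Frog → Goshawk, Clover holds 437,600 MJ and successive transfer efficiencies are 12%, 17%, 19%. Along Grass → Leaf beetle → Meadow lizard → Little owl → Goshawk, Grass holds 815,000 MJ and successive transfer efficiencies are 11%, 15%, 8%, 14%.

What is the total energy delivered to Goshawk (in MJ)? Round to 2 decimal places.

Via Clover: 437600 × 0.12 × 0.17 × 0.19 = 1696.1376 MJ
Via Grass: 815000 × 0.11 × 0.15 × 0.08 × 0.14 = 150.612 MJ
Total at Goshawk: 1696.1376 + 150.612 = 1846.7496 MJ

1846.75 MJ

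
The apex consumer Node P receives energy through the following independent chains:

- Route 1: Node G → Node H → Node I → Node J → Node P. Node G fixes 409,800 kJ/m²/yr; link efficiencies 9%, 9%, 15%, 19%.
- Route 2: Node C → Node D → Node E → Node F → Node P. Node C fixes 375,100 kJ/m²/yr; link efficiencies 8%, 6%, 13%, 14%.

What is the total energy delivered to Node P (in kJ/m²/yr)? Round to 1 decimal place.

Route 1: 409800 × 0.09 × 0.09 × 0.15 × 0.19 = 94.60233 kJ/m²/yr
Route 2: 375100 × 0.08 × 0.06 × 0.13 × 0.14 = 32.768736 kJ/m²/yr
Total at Node P: 94.60233 + 32.768736 = 127.371066 kJ/m²/yr

127.4 kJ/m²/yr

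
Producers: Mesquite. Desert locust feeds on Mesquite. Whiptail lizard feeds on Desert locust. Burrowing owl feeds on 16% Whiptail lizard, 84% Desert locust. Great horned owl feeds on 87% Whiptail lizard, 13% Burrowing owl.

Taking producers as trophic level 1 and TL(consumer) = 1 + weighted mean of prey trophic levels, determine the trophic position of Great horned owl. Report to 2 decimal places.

Desert locust: 1 + 1 = 2
Whiptail lizard: 1 + 2 = 3
Burrowing owl: 1 + (0.16×3 + 0.84×2) = 3.16
Great horned owl: 1 + (0.87×3 + 0.13×3.16) = 4.0208

4.02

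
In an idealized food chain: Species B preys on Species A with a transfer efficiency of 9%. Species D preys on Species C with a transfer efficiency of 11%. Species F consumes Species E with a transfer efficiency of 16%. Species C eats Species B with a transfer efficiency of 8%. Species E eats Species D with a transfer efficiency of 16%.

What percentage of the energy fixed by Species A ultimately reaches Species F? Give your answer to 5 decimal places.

Product of link efficiencies: 0.09 × 0.08 × 0.11 × 0.16 × 0.16 = 0.0000202752
As a percentage: 0.0000202752 × 100 = 0.00203%

0.00203%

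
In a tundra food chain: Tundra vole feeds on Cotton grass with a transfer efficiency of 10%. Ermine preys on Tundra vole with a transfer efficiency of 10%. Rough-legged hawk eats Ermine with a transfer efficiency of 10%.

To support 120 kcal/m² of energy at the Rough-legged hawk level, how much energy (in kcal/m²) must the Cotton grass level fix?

Cumulative transfer efficiency: 0.1 × 0.1 × 0.1 = 0.001
Cotton grass energy = 120 / 0.001 = 120000 kcal/m²

120000 kcal/m²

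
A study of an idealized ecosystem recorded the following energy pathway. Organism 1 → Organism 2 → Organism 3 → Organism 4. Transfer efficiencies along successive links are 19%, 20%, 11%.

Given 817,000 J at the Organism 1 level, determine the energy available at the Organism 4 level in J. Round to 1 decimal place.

3415.1 J

Organism 2: 817000 × 0.19 = 155230 J
Organism 3: 155230 × 0.2 = 31046 J
Organism 4: 31046 × 0.11 = 3415.06 J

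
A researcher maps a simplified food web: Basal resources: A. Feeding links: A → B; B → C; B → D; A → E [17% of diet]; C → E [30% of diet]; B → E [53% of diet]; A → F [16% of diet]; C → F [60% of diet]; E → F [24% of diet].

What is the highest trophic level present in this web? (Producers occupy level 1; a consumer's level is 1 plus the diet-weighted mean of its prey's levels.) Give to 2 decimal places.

3.71

B: 1 + 1 = 2
C: 1 + 2 = 3
D: 1 + 2 = 3
E: 1 + (0.17×1 + 0.3×3 + 0.53×2) = 3.13
F: 1 + (0.16×1 + 0.6×3 + 0.24×3.13) = 3.7112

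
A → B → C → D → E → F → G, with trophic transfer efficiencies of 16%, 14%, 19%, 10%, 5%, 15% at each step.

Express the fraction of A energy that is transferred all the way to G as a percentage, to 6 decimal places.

Product of link efficiencies: 0.16 × 0.14 × 0.19 × 0.1 × 0.05 × 0.15 = 0.000003192
As a percentage: 0.000003192 × 100 = 0.000319%

0.000319%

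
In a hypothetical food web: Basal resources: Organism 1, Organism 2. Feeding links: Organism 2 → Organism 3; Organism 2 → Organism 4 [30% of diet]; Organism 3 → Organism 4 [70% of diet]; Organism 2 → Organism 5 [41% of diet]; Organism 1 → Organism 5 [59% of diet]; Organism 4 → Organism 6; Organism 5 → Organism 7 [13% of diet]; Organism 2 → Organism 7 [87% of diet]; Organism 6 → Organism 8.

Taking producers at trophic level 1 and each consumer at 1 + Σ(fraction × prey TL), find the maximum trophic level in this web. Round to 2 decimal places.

4.70

Organism 3: 1 + 1 = 2
Organism 4: 1 + (0.3×1 + 0.7×2) = 2.7
Organism 5: 1 + (0.41×1 + 0.59×1) = 2
Organism 6: 1 + 2.7 = 3.7
Organism 7: 1 + (0.13×2 + 0.87×1) = 2.13
Organism 8: 1 + 3.7 = 4.7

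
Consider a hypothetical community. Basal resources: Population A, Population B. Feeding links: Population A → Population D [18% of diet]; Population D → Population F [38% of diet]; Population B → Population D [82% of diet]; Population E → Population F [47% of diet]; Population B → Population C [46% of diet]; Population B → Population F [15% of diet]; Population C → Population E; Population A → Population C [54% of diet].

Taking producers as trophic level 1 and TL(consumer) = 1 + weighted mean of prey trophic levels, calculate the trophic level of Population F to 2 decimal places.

3.32

Population C: 1 + (0.46×1 + 0.54×1) = 2
Population D: 1 + (0.82×1 + 0.18×1) = 2
Population E: 1 + 2 = 3
Population F: 1 + (0.47×3 + 0.15×1 + 0.38×2) = 3.32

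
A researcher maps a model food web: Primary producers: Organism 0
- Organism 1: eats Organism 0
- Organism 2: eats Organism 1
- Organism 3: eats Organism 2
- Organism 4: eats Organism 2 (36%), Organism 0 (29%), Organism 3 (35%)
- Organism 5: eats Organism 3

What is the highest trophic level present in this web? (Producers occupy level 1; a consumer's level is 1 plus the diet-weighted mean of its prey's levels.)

Organism 1: 1 + 1 = 2
Organism 2: 1 + 2 = 3
Organism 3: 1 + 3 = 4
Organism 4: 1 + (0.36×3 + 0.29×1 + 0.35×4) = 3.77
Organism 5: 1 + 4 = 5

5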